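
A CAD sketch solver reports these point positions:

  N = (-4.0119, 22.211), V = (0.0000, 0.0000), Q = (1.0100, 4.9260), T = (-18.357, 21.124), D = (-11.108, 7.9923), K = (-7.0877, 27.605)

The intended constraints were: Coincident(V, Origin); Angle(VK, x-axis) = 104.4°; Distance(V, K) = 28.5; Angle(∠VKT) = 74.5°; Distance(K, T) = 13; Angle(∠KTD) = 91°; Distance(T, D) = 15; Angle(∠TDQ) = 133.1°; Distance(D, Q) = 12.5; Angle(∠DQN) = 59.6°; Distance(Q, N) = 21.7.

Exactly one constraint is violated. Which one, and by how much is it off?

Distance(Q, N) = 21.7 — off by 3.70.

V = (0.00, 0.00) ✓; VK at 104.4° ✓; |VK| = 28.50 ✓; ∠VKT = 74.50° ✓; |KT| = 13.00 ✓; ∠KTD = 91.00° ✓; |TD| = 15.00 ✓; ∠TDQ = 133.1° ✓; |DQ| = 12.50 ✓; ∠DQN = 59.60° ✓; |QN| = 18.00 ✗.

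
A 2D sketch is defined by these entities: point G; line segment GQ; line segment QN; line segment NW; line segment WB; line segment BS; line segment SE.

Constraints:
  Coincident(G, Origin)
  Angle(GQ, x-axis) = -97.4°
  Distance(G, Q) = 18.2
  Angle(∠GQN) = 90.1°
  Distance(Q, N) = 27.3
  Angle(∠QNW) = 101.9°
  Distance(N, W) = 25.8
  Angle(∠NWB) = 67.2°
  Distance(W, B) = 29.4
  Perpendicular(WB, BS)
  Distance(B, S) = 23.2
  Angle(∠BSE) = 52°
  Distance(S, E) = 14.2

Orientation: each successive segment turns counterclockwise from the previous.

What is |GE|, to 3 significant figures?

20.5

G is at the origin; GQ runs at -97.4° with length 18.2, so Q = (-2.34, -18.0). ∠GQN = 90.1° gives QN at -7.50° from the x-axis; with |QN| = 27.3, N = (24.7, -21.6). ∠QNW = 101.9° gives NW at 70.6° from the x-axis; with |NW| = 25.8, W = (33.3, 2.72). ∠NWB = 67.2° gives WB at -177° from the x-axis; with |WB| = 29.4, B = (3.94, 0.980). The perpendicularity gives BS at right angles to WB, so BS runs at -86.6°; with |BS| = 23.2, S = (5.32, -22.2). ∠BSE = 52.0° gives SE at 41.4° from the x-axis; with |SE| = 14.2, E = (16.0, -12.8). Then |GE| = |E − G| = 20.5.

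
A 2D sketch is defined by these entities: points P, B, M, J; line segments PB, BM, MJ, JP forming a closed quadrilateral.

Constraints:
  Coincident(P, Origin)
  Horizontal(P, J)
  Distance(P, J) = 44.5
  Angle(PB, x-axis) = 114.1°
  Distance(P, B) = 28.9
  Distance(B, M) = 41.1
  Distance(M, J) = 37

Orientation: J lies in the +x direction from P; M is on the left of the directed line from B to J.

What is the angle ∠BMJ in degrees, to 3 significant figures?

105°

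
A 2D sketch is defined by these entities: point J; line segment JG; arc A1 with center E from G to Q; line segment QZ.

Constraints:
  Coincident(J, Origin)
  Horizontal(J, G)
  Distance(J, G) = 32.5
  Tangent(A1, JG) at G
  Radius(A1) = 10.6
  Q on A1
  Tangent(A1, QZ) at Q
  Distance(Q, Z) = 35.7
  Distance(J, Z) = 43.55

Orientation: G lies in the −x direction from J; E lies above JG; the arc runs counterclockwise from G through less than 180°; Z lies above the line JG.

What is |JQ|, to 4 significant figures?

23.59

J is at the origin; JG is horizontal with |JG| = 32.5 and G on the −x side, so G = (-32.50, 0.000). A1 meets JG tangentially, so EG is at right angles to JG, so E = G + (0, 10.6) = (-32.50, 10.60). Since EQ ⟂ QZ (tangency), |EZ| = √(10.6² + 35.7²) = 37.24 regardless of where Q sits on A1. So Z lies on both circle(J, 43.55) and circle(E, 37.24); the above-JG intersection is Z = (-12.18, 41.81). Q is the foot of the tangent from Z: Q = (-22.34, 7.585).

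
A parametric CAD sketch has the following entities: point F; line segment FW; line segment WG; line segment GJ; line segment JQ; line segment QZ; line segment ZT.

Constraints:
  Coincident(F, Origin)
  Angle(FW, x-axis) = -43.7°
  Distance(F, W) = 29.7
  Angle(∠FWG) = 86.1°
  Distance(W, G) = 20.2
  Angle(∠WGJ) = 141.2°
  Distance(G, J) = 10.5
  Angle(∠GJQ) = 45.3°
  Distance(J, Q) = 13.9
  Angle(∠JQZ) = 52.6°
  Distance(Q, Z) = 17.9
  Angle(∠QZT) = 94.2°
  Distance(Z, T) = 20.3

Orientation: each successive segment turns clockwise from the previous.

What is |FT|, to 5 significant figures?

48.566

F is at the origin; FW runs at -43.7° with length 29.7, so W = (21.472, -20.519). ∠FWG = 86.1° gives WG at -137.60° from the x-axis; with |WG| = 20.2, G = (6.5553, -34.140). ∠WGJ = 141.2° gives GJ at -176.40° from the x-axis; with |GJ| = 10.5, J = (-3.9240, -34.799). ∠GJQ = 45.3° gives JQ at 48.900° from the x-axis; with |JQ| = 13.9, Q = (5.2136, -24.325). ∠JQZ = 52.6° gives QZ at -78.500° from the x-axis; with |QZ| = 17.9, Z = (8.7822, -41.866). ∠QZT = 94.2° gives ZT at -164.30° from the x-axis; with |ZT| = 20.3, T = (-10.760, -47.359). Then |FT| = |T − F| = 48.566.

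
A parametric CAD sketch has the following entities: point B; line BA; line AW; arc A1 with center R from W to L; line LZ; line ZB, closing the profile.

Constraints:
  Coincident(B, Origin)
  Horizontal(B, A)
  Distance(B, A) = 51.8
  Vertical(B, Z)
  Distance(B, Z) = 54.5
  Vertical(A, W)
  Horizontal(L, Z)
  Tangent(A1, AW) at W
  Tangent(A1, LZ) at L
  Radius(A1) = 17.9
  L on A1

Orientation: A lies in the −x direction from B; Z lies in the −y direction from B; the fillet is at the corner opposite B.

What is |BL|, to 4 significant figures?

64.18

B is at the origin; B and A share the same y with |BA| = 51.8 and A on the −x side, so A = (-51.80, 0.000). BZ is vertical with |BZ| = 54.5 and Z on the −y side, so Z = (0.000, -54.50). The virtual corner opposite B is at (-51.80, -54.50). The tangent condition forces RW to be normal to AW and A1 meets LZ tangentially, so RL is at right angles to LZ, with radius 17.9, so the center R sits 17.9 in from both sides at R = (-33.90, -36.60). That places the tangent points at W = (-51.80, -36.60) on AW and L = (-33.90, -54.50) on LZ. Then |BL| = |L − B| = 64.18.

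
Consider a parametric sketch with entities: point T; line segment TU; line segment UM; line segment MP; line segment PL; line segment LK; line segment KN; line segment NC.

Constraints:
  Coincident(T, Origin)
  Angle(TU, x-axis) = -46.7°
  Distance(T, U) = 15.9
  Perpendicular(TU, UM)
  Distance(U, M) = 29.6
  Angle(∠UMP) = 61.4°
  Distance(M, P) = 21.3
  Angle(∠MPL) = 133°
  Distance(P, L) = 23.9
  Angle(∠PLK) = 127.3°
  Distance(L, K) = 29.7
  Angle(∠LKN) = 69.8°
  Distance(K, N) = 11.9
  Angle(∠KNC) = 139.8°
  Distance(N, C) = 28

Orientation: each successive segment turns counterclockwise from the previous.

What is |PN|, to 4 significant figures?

40.83

∠PLK = 127.3° gives LK at -98.40° from the x-axis; with |LK| = 29.7, K = (-13.06, -25.59). ∠LKN = 69.8° gives KN at 11.80° from the x-axis; with |KN| = 11.9, N = (-1.413, -23.15). Then |PN| = |N − P| = 40.83.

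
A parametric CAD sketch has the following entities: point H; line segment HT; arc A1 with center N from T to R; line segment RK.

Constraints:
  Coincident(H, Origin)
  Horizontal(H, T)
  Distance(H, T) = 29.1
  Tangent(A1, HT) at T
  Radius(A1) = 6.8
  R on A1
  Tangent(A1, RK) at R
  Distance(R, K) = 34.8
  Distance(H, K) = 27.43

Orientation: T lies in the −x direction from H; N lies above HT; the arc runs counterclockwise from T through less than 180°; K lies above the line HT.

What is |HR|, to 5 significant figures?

24.250

H is at the origin; H and T share the same y with |HT| = 29.1 and T on the −x side, so T = (-29.100, 0.0000). The tangent condition forces NT to be normal to HT, so N = T + (0, 6.8) = (-29.100, 6.8000). Since NR ⟂ RK (tangency), |NK| = √(6.8² + 34.8²) = 35.458 regardless of where R sits on A1. So K lies on both circle(H, 27.43) and circle(N, 35.458); the above-HT intersection is K = (-0.26020, 27.429). R is the foot of the tangent from K: R = (-24.157, 2.1306).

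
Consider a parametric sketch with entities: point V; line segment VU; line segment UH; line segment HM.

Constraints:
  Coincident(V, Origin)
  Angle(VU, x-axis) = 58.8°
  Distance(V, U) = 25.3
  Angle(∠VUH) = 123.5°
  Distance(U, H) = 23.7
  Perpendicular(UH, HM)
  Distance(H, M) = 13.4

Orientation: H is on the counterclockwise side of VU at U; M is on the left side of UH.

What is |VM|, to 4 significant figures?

38.44

∠VUH = 123.5°, so UH runs at 58.8° + (180° − 123.5°) = 115.3° from the x-axis; with |UH| = 23.7, H = U + 23.7·(cos 115.3°, sin 115.3°) = (2.978, 43.07). The perpendicularity gives HM at right angles to UH; with |HM| = 13.4 on the left of UH, M = H + 13.4·(-0.9041, -0.4274) = (-9.137, 37.34). Then |VM| = |M − V| = 38.44.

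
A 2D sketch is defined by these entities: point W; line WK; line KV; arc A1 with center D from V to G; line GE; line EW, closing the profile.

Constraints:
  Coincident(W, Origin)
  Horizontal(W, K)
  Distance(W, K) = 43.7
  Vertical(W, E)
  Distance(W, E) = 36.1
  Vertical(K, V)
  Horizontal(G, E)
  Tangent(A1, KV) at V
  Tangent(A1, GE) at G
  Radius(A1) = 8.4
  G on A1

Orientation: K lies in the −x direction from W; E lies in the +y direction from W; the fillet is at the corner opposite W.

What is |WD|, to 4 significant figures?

44.87

W is at the origin; W and K share the same y with |WK| = 43.7 and K on the −x side, so K = (-43.70, 0.000). W and E share the same x with |WE| = 36.1 and E on the +y side, so E = (0.000, 36.10). The virtual corner opposite W is at (-43.70, 36.10). A1 meets KV tangentially, so DV is at right angles to KV and the tangent condition forces DG to be normal to GE, with radius 8.4, so the center D sits 8.4 in from both sides at D = (-35.30, 27.70). Then |WD| = |D − W| = 44.87.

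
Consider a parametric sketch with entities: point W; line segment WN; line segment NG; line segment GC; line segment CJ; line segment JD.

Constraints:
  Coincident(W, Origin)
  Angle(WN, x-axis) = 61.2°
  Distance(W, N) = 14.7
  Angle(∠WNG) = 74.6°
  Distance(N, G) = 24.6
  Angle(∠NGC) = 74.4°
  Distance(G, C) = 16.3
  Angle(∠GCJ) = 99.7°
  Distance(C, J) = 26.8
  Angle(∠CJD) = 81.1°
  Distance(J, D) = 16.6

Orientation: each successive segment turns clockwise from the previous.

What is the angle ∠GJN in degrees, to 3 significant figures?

40.9°

∠NGC = 74.4° gives GC at -150° from the x-axis; with |GC| = 16.3, C = (10.6, -12.5). ∠GCJ = 99.7° gives CJ at 130° from the x-axis; with |CJ| = 26.8, J = (-6.56, 8.09). Then cos ∠GJN = JG·JN / (|JG||JN|), giving 40.9°.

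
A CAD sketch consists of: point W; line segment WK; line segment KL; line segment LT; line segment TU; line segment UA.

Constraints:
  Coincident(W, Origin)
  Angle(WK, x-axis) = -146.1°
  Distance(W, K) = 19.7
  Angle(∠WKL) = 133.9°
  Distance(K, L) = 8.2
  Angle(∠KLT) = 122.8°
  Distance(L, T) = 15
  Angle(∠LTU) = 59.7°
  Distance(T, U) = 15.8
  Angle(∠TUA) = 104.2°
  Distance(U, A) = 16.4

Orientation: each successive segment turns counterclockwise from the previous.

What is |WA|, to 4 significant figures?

19.12

W is at the origin; WK runs at -146.1° with length 19.7, so K = (-16.35, -10.99). ∠WKL = 133.9° gives KL at -100.0° from the x-axis; with |KL| = 8.2, L = (-17.78, -19.06). ∠KLT = 122.8° gives LT at -42.80° from the x-axis; with |LT| = 15.0, T = (-6.769, -29.25). ∠LTU = 59.7° gives TU at 77.50° from the x-axis; with |TU| = 15.8, U = (-3.349, -13.83). ∠TUA = 104.2° gives UA at 153.3° from the x-axis; with |UA| = 16.4, A = (-18.00, -6.460). Then |WA| = |A − W| = 19.12.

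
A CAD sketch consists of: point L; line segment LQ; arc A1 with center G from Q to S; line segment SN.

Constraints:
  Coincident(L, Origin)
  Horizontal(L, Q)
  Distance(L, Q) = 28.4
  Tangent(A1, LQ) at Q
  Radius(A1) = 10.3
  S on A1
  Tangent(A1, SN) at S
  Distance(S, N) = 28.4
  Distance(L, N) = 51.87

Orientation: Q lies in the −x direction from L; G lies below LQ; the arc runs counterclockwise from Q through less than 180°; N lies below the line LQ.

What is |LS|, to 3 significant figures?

40.4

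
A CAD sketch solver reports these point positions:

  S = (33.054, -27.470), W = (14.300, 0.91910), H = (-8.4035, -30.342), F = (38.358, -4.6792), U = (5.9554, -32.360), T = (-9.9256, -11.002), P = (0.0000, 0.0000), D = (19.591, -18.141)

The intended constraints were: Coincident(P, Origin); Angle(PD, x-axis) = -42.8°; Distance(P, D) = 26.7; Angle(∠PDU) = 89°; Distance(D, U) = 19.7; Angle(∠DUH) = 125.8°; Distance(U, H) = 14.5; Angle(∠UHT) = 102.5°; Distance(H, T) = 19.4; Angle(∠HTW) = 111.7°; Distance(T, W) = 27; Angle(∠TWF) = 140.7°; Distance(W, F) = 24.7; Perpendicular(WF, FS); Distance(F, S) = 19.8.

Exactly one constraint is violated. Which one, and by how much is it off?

Distance(F, S) = 19.8 — off by 3.60.

P = (0.00, 0.00) ✓; PD at -42.80° ✓; |PD| = 26.70 ✓; ∠PDU = 89.00° ✓; |DU| = 19.70 ✓; ∠DUH = 125.8° ✓; |UH| = 14.50 ✓; ∠UHT = 102.5° ✓; |HT| = 19.40 ✓; ∠HTW = 111.7° ✓; |TW| = 27.00 ✓; ∠TWF = 140.7° ✓; |WF| = 24.70 ✓; ∠(WF, FS) = 90.00° ✓; |FS| = 23.40 ✗.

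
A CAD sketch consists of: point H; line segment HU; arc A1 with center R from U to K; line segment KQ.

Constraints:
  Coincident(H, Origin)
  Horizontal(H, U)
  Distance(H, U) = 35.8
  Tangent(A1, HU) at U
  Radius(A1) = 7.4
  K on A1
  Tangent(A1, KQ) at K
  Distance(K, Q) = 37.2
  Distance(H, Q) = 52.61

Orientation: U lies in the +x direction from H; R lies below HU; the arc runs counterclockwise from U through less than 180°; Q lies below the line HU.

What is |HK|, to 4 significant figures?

29.33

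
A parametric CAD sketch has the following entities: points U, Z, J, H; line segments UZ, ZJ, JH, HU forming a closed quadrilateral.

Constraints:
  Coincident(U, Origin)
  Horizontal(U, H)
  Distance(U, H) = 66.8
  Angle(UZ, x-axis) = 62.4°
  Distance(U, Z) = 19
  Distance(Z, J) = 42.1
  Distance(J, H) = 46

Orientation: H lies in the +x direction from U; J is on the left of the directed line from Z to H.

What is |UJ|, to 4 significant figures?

59.42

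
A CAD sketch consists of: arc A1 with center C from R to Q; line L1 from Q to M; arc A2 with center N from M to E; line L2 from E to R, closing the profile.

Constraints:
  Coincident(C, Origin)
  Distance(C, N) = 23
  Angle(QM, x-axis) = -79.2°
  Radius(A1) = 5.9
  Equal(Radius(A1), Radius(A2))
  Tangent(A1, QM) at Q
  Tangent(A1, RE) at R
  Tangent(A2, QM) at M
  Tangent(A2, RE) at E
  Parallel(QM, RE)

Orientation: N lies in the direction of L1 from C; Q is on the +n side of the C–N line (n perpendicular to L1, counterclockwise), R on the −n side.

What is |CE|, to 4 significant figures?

23.74

The slot axis is L1's direction at -79.2°, so u = (cos -79.2°, sin -79.2°) = (0.1874, -0.9823) and n = (−sin -79.2°, cos -79.2°) = (0.9823, 0.1874). C is at the origin and N lies 23.0 along u from C, so N = 23.0·u = (4.310, -22.59). Tangency of A1 to both parallel lines with radius 5.9 puts Q and R at C ± 5.9·n: Q = (5.795, 1.106), R = (-5.795, -1.106). Equal radii place M and E the same way about N: M = N + 5.9·n = (10.11, -21.49), E = N − 5.9·n = (-1.486, -23.70). Then |CE| = |E − C| = 23.74.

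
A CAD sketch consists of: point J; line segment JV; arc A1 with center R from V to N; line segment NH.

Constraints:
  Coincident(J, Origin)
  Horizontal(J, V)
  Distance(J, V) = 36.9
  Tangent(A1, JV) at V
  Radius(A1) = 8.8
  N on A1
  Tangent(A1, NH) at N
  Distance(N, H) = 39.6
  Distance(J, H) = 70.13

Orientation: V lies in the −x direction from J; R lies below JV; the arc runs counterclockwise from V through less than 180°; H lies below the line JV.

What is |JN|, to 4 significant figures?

46.11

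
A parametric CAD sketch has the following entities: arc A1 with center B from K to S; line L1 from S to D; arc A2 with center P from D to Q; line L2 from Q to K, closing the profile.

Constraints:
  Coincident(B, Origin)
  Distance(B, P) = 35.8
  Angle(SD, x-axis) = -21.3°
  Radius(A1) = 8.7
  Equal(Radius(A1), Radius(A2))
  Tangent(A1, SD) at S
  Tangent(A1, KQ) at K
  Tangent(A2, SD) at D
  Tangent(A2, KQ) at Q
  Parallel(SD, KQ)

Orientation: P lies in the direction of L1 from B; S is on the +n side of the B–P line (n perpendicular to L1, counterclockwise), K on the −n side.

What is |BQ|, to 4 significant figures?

36.84

The slot axis is L1's direction at -21.3°, so u = (cos -21.3°, sin -21.3°) = (0.9317, -0.3633) and n = (−sin -21.3°, cos -21.3°) = (0.3633, 0.9317). B is at the origin and P lies 35.8 along u from B, so P = 35.8·u = (33.35, -13.00). Tangency of A1 to both parallel lines with radius 8.7 puts S and K at B ± 8.7·n: S = (3.160, 8.106), K = (-3.160, -8.106). Equal radii place D and Q the same way about P: D = P + 8.7·n = (36.51, -4.899), Q = P − 8.7·n = (30.19, -21.11). Then |BQ| = |Q − B| = 36.84.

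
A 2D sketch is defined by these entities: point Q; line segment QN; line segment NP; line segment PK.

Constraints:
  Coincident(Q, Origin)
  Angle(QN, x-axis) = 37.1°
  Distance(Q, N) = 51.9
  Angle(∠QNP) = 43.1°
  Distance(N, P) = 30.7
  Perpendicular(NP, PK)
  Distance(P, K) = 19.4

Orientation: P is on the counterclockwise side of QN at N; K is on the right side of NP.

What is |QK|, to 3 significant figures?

55.3

Q is at the origin; QN runs at 37.1° with length 51.9, so N = 51.9·(cos 37.1°, sin 37.1°) = (41.4, 31.3). ∠QNP = 43.1°, so NP runs at 37.1° + (180° − 43.1°) = 174° from the x-axis; with |NP| = 30.7, P = N + 30.7·(cos 174°, sin 174°) = (10.9, 34.5). The perpendicularity gives PK at right angles to NP; with |PK| = 19.4 on the right of NP, K = P + 19.4·(0.105, 0.995) = (12.9, 53.8). Then |QK| = |K − Q| = 55.3.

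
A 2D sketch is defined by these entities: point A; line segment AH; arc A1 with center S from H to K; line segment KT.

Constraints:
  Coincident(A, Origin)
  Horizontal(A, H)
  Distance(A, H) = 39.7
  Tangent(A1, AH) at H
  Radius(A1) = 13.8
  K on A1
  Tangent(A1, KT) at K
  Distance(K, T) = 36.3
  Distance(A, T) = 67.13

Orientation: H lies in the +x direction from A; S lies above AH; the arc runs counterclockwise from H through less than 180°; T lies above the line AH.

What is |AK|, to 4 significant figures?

55.83

A is at the origin; AH is horizontal with |AH| = 39.7 and H on the +x side, so H = (39.70, 0.000). Tangency of A1 to AH means the radius SH is perpendicular to AH, so S = H + (0, 13.8) = (39.70, 13.80). Since SK ⟂ KT (tangency), |ST| = √(13.8² + 36.3²) = 38.83 regardless of where K sits on A1. So T lies on both circle(A, 67.13) and circle(S, 38.83); the above-AH intersection is T = (41.73, 52.58). K is the foot of the tangent from T: K = (52.84, 18.02).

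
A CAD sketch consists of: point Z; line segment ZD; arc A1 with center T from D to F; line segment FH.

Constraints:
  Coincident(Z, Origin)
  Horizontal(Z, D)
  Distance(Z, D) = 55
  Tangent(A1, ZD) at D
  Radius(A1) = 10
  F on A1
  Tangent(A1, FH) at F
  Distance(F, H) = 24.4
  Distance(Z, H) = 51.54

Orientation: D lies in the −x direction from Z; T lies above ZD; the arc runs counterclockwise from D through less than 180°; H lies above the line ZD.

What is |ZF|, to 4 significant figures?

45.90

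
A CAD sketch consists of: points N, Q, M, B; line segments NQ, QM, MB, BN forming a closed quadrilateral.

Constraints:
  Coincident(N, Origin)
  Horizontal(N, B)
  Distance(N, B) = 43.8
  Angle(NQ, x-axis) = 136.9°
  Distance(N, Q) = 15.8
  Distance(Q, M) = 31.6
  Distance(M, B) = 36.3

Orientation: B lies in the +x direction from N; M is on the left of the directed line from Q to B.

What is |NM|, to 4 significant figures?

29.75

Checks: |QM| = 31.60 ✓; |MB| = 36.30 ✓.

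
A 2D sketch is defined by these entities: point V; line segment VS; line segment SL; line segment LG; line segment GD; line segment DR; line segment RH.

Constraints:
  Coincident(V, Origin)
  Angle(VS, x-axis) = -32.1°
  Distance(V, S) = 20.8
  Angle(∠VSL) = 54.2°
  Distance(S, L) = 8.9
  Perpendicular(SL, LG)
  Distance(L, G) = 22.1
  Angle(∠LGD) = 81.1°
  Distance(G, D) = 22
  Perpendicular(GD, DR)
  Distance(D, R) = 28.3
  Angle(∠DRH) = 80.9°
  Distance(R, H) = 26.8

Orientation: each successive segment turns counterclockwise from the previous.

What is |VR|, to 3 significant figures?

33.3

V is at the origin; VS runs at -32.1° with length 20.8, so S = (17.6, -11.1). ∠VSL = 54.2° gives SL at 93.7° from the x-axis; with |SL| = 8.9, L = (17.0, -2.17). The perpendicularity gives LG at right angles to SL, so LG runs at -176°; with |LG| = 22.1, G = (-5.01, -3.60). ∠LGD = 81.1° gives GD at -77.4° from the x-axis; with |GD| = 22.0, D = (-0.209, -25.1). GD is perpendicular to DR, so DR runs at 12.6°; with |DR| = 28.3, R = (27.4, -18.9). Then |VR| = |R − V| = 33.3.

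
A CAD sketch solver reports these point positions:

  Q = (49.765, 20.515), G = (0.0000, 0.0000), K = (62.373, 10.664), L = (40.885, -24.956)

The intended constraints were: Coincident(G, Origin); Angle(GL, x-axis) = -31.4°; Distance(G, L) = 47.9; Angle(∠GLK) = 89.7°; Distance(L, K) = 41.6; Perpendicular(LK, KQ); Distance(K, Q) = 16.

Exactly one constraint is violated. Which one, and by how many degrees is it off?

Perpendicular(LK, KQ) — off by 6.90°.

G = (0.00, 0.00) ✓; GL at -31.40° ✓; |GL| = 47.90 ✓; ∠GLK = 89.70° ✓; |LK| = 41.60 ✓; ∠(LK, KQ) = 83.10° ✗; |KQ| = 16.00 ✓.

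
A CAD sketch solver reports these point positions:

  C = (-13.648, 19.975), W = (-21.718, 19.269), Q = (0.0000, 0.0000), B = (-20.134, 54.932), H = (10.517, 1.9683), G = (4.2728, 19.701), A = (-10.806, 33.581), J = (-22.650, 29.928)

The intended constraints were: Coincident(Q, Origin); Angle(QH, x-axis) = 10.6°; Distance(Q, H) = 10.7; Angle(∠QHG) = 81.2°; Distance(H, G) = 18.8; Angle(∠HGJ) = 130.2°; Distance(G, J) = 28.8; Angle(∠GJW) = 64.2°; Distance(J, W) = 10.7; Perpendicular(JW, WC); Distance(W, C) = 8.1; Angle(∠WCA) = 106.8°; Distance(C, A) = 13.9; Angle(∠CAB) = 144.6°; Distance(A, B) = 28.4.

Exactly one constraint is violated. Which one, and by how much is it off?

Distance(A, B) = 28.4 — off by 5.10.

Q = (0.00, 0.00) ✓; QH at 10.60° ✓; |QH| = 10.70 ✓; ∠QHG = 81.20° ✓; |HG| = 18.80 ✓; ∠HGJ = 130.2° ✓; |GJ| = 28.80 ✓; ∠GJW = 64.20° ✓; |JW| = 10.70 ✓; ∠(JW, WC) = 90.00° ✓; |WC| = 8.101 ✓; ∠WCA = 106.8° ✓; |CA| = 13.90 ✓; ∠CAB = 144.6° ✓; |AB| = 23.30 ✗.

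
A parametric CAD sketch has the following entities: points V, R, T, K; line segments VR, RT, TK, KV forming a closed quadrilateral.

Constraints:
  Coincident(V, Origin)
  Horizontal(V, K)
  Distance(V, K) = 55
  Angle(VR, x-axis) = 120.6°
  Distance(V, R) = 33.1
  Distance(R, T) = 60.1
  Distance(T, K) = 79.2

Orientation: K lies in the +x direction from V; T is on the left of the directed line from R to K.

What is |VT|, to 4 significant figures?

76.57

V is at the origin; V and K share the same y with |VK| = 55.0 and K in +x, so K = (55.0, 0). VR runs at 120.6° with |VR| = 33.1, so R = (-16.85, 28.49). T is determined by |RT| = 60.1 and |TK| = 79.2 together: it lies at the intersection of circle(R, 60.1) and circle(K, 79.2). With |RK| = 77.29, the foot of the radical line on RK is 21.43 from R and the perpendicular offset is √(60.1² − 21.43²) = 56.15. Taking the left-of-RK solution: T = (23.77, 72.78).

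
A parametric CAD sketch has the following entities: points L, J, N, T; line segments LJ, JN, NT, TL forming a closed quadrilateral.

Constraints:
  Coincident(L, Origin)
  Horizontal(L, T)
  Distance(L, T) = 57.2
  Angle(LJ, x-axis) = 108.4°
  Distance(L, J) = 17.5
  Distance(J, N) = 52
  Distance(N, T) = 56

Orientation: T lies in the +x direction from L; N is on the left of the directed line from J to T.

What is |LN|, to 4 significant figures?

60.94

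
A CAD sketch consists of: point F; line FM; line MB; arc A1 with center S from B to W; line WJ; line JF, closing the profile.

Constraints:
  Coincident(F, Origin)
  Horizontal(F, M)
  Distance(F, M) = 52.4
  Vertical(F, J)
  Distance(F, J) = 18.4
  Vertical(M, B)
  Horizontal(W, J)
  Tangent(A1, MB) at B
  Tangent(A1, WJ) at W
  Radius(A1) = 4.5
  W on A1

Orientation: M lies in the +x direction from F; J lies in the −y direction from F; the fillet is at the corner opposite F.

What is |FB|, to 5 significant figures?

54.212

The virtual corner opposite F is at (52.400, -18.400). A1 meets MB tangentially, so SB is at right angles to MB and tangency of A1 to WJ means the radius SW is perpendicular to WJ, with radius 4.5, so the center S sits 4.5 in from both sides at S = (47.900, -13.900). That places the tangent points at B = (52.400, -13.900) on MB and W = (47.900, -18.400) on WJ. Then |FB| = |B − F| = 54.212.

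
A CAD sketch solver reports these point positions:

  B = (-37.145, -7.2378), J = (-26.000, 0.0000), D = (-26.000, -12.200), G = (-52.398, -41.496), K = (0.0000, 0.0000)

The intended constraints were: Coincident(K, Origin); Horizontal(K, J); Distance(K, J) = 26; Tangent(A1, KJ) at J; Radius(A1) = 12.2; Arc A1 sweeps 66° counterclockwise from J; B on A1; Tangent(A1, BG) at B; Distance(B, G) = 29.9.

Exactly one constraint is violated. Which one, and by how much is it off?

Distance(B, G) = 29.9 — off by 7.60.

K = (0.00, 0.00) ✓; K.y = 0.00, J.y = 0.00 ✓; |KJ| = 26.00 ✓; ∠(DJ, JK) = 90.00° ✓; |DJ| = 12.20 ✓; bearing(D→B) − bearing(D→J) = 66.00° ✓; |DB| = 12.20 ✓; ∠(DB, BG) = 90.00° ✓; |BG| = 37.50 ✗.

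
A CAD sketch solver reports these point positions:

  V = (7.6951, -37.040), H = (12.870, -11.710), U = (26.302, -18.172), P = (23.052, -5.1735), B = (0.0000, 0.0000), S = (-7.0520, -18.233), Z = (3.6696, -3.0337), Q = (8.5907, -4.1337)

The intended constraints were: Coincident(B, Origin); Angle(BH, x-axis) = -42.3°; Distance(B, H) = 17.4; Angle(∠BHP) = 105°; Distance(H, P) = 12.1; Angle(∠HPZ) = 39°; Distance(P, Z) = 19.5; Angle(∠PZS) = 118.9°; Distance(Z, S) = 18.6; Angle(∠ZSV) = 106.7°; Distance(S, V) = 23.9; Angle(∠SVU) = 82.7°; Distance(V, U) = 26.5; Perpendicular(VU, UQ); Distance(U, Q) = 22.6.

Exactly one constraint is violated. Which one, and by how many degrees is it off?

Perpendicular(VU, UQ) — off by 6.20°.

B = (0.00, 0.00) ✓; BH at -42.30° ✓; |BH| = 17.40 ✓; ∠BHP = 105.0° ✓; |HP| = 12.10 ✓; ∠HPZ = 39.00° ✓; |PZ| = 19.50 ✓; ∠PZS = 118.9° ✓; |ZS| = 18.60 ✓; ∠ZSV = 106.7° ✓; |SV| = 23.90 ✓; ∠SVU = 82.70° ✓; |VU| = 26.50 ✓; ∠(VU, UQ) = 96.20° ✗; |UQ| = 22.60 ✓.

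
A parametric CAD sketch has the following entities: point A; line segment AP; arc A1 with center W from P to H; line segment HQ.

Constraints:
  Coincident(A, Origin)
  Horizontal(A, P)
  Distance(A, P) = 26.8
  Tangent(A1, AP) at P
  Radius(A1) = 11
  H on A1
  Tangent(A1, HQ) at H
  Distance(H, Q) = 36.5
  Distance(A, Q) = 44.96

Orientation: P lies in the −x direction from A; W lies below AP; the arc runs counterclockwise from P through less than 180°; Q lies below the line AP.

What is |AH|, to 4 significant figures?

39.28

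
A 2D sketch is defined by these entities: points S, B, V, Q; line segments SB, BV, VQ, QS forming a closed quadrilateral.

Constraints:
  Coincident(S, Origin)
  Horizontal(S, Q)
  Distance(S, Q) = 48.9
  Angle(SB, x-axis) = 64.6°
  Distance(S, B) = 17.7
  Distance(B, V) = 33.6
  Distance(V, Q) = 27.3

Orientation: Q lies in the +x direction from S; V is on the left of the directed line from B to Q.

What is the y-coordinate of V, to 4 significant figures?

25.72

S is at the origin; S and Q share the same y with |SQ| = 48.9 and Q in +x, so Q = (48.9, 0). SB runs at 64.6° with |SB| = 17.7, so B = (7.592, 15.99). V is determined by |BV| = 33.6 and |VQ| = 27.3 together: it lies at the intersection of circle(B, 33.6) and circle(Q, 27.3). With |BQ| = 44.29, the foot of the radical line on BQ is 26.48 from B and the perpendicular offset is √(33.6² − 26.48²) = 20.69. Taking the left-of-BQ solution: V = (39.75, 25.72).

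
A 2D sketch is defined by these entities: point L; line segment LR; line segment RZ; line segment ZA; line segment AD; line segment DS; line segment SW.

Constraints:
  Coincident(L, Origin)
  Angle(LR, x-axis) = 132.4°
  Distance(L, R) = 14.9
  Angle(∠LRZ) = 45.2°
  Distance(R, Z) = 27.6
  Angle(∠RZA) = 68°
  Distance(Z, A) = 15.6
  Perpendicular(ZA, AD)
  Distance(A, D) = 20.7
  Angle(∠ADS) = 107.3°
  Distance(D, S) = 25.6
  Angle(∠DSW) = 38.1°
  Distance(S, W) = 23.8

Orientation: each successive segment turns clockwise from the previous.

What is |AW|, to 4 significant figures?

13.98

L is at the origin; LR runs at 132.4° with length 14.9, so R = (-10.05, 11.00). ∠LRZ = 45.2° gives RZ at -2.400° from the x-axis; with |RZ| = 27.6, Z = (17.53, 9.847). ∠RZA = 68.0° gives ZA at -114.4° from the x-axis; with |ZA| = 15.6, A = (11.08, -4.359). The perpendicularity gives AD at right angles to ZA, so AD runs at 155.6°; with |AD| = 20.7, D = (-7.767, 4.192). ∠ADS = 107.3° gives DS at 82.90° from the x-axis; with |DS| = 25.6, S = (-4.603, 29.60). ∠DSW = 38.1° gives SW at -59.00° from the x-axis; with |SW| = 23.8, W = (7.655, 9.195). Then |AW| = |W − A| = 13.98.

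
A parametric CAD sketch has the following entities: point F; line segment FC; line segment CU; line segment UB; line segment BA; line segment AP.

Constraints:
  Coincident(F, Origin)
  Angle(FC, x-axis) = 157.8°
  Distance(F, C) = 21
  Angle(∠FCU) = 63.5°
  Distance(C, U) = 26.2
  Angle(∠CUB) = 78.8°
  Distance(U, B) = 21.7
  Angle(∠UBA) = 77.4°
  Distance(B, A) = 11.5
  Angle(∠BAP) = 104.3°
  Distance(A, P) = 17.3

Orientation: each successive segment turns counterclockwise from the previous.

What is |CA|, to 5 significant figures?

20.211

F is at the origin; FC runs at 157.8° with length 21.0, so C = (-19.443, 7.9347). ∠FCU = 63.5° gives CU at -85.700° from the x-axis; with |CU| = 26.2, U = (-17.479, -18.192). ∠CUB = 78.8° gives UB at 15.500° from the x-axis; with |UB| = 21.7, B = (3.4319, -12.393). ∠UBA = 77.4° gives BA at 118.10° from the x-axis; with |BA| = 11.5, A = (-1.9847, -2.2481). Then |CA| = |A − C| = 20.211.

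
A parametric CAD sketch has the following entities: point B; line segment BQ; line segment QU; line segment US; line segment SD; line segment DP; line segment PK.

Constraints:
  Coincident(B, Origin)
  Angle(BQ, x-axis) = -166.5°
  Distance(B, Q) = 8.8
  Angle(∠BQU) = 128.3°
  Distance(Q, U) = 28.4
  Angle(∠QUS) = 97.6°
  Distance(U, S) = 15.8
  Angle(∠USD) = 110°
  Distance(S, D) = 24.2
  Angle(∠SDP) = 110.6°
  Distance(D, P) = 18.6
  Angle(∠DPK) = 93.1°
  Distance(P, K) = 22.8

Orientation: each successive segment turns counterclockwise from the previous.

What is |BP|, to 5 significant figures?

7.5957

B is at the origin; BQ runs at -166.5° with length 8.8, so Q = (-8.5569, -2.0543). ∠BQU = 128.3° gives QU at -114.80° from the x-axis; with |QU| = 28.4, U = (-20.469, -27.835). ∠QUS = 97.6° gives US at -32.400° from the x-axis; with |US| = 15.8, S = (-7.1289, -36.301). ∠USD = 110.0° gives SD at 37.600° from the x-axis; with |SD| = 24.2, D = (12.044, -21.536). ∠SDP = 110.6° gives DP at 107.00° from the x-axis; with |DP| = 18.6, P = (6.6064, -3.7485). Then |BP| = |P − B| = 7.5957.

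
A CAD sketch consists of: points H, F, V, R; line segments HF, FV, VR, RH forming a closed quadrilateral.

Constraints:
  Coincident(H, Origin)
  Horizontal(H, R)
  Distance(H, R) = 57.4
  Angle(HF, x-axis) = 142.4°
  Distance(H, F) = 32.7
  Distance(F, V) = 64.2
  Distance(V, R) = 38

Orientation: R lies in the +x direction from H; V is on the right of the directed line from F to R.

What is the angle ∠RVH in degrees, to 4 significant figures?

111.0°

Checks: |FV| = 64.20 ✓; |VR| = 38.00 ✓.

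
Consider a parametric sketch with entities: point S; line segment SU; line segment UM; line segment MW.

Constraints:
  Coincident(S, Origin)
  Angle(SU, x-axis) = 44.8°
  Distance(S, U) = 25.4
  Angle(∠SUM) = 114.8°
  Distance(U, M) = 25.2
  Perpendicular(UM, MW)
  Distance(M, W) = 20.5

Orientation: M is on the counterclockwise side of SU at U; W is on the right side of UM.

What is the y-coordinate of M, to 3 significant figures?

41.6

S is at the origin; SU runs at 44.8° with length 25.4, so U = 25.4·(cos 44.8°, sin 44.8°) = (18.0, 17.9). ∠SUM = 114.8°, so UM runs at 44.8° + (180° − 114.8°) = 110° from the x-axis; with |UM| = 25.2, M = U + 25.2·(cos 110°, sin 110°) = (9.40, 41.6). So M.y = 41.6.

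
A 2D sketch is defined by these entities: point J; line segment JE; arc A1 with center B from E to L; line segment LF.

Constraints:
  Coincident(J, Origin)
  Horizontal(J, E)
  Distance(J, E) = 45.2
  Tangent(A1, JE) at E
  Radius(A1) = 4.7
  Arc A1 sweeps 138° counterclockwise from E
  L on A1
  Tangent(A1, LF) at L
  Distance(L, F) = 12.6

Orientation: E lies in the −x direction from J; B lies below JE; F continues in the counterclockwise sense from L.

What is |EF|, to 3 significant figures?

17.7

J is at the origin; JE is horizontal with |JE| = 45.2 and E on the −x side, so E = (-45.2, 0.00). Tangency of A1 to JE means the radius BE is perpendicular to JE, so B = E + (0, -4.7) = (-45.2, -4.70). On A1, E sits at bearing 90° from B; a 138° counterclockwise sweep puts L at bearing 228°, so L = B + 4.7·(cos 228°, sin 228°) = (-48.3, -8.19). A1 meets LF tangentially, so BL is at right angles to LF, so LF runs along (−sin 228°, cos 228°); with |LF| = 12.6, F = (-39.0, -16.6). Then |EF| = |F − E| = 17.7.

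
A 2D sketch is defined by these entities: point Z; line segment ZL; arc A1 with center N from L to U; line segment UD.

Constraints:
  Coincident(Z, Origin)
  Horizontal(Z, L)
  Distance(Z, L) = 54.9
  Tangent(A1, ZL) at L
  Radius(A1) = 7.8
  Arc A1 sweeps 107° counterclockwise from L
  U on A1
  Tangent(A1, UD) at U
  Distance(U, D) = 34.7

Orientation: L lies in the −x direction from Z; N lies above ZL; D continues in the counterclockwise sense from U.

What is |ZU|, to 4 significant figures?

48.50

Z is at the origin; ZL is horizontal with |ZL| = 54.9 and L on the −x side, so L = (-54.90, 0.000). A1 meets ZL tangentially, so NL is at right angles to ZL, so N = L + (0, 7.8) = (-54.90, 7.800). On A1, L sits at bearing -90° from N; a 107° counterclockwise sweep puts U at bearing 17°, so U = N + 7.8·(cos 17°, sin 17°) = (-47.44, 10.08). Then |ZU| = |U − Z| = 48.50.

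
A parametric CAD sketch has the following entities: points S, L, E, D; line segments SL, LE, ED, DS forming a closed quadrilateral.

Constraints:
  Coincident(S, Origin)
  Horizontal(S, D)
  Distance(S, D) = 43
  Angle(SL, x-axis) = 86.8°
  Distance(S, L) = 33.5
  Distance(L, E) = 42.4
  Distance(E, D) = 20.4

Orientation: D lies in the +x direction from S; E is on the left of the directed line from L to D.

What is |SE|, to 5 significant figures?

46.872

Checks: |LE| = 42.40 ✓; |ED| = 20.40 ✓.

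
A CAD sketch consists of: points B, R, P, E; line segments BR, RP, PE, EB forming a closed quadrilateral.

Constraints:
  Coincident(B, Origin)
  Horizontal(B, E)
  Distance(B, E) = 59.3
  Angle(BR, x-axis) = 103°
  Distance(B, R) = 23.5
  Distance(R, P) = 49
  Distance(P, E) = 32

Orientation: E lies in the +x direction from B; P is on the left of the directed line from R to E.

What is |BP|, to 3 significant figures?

51.6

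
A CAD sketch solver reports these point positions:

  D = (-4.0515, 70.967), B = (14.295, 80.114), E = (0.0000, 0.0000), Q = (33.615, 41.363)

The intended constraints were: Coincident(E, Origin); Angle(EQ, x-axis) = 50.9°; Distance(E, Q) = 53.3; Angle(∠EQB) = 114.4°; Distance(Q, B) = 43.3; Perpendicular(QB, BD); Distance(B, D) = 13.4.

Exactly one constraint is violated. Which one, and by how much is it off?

Distance(B, D) = 13.4 — off by 7.10.

E = (0.00, 0.00) ✓; EQ at 50.90° ✓; |EQ| = 53.30 ✓; ∠EQB = 114.4° ✓; |QB| = 43.30 ✓; ∠(QB, BD) = 90.00° ✓; |BD| = 20.50 ✗.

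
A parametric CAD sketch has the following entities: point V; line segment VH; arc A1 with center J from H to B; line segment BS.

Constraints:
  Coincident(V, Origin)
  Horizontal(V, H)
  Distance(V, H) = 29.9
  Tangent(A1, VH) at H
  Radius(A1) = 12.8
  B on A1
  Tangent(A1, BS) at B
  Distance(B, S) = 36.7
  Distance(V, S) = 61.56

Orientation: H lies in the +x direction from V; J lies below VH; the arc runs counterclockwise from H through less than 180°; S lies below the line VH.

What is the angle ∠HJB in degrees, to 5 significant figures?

114.93°

Checks: |JB| = 12.80 ✓; ∠(JB, BS) = 90.00° ✓; |BS| = 36.70 ✓; |VS| = 61.56 ✓.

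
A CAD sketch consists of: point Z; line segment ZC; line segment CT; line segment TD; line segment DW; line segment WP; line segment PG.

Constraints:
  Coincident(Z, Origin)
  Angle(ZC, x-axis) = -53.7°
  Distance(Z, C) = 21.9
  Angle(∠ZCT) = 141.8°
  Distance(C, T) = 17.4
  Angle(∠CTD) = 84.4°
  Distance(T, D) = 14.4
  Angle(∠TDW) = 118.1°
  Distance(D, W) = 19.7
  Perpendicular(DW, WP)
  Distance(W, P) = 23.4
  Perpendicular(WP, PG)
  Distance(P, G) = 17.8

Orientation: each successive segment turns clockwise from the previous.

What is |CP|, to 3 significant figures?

11.2

∠TDW = 118.1° gives DW at 111° from the x-axis; with |DW| = 19.7, W = (-8.82, -14.7). DW ⟂ WP, so WP runs at 20.6°; with |WP| = 23.4, P = (13.1, -6.49). Then |CP| = |P − C| = 11.2.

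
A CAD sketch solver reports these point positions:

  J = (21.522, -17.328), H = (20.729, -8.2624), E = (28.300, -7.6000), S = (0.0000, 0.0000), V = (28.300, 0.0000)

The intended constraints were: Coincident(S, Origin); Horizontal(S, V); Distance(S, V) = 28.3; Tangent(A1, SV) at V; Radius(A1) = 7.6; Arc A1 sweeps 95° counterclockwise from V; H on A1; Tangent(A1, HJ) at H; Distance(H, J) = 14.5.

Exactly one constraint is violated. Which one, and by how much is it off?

Distance(H, J) = 14.5 — off by 5.40.

S = (0.00, 0.00) ✓; S.y = 0.00, V.y = 0.00 ✓; |SV| = 28.30 ✓; ∠(EV, VS) = 90.00° ✓; |EV| = 7.600 ✓; bearing(E→H) − bearing(E→V) = 95.00° ✓; |EH| = 7.600 ✓; ∠(EH, HJ) = 90.00° ✓; |HJ| = 9.100 ✗.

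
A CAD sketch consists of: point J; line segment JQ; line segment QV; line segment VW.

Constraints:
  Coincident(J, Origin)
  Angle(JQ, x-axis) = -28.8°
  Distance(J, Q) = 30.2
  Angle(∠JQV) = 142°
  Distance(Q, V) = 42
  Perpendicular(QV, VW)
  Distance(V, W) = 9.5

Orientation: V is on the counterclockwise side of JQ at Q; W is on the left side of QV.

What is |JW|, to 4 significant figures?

66.42

J is at the origin; JQ runs at -28.8° with length 30.2, so Q = 30.2·(cos -28.8°, sin -28.8°) = (26.46, -14.55). ∠JQV = 142.0°, so QV runs at -28.8° + (180° − 142.0°) = 9.200° from the x-axis; with |QV| = 42.0, V = Q + 42.0·(cos 9.200°, sin 9.200°) = (67.92, -7.834). The perpendicularity gives VW at right angles to QV; with |VW| = 9.5 on the left of QV, W = V + 9.5·(-0.1599, 0.9871) = (66.41, 1.544). Then |JW| = |W − J| = 66.42.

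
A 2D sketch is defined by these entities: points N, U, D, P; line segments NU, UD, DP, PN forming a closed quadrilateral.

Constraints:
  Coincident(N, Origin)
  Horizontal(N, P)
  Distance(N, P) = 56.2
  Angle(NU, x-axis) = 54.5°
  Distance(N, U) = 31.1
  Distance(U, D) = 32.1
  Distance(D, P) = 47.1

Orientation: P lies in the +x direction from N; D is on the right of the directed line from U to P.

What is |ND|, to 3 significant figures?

11.0

N is at the origin; NP is horizontal with |NP| = 56.2 and P in +x, so P = (56.2, 0). NU runs at 54.5° with |NU| = 31.1, so U = (18.1, 25.3). D is determined by |UD| = 32.1 and |DP| = 47.1 together: it lies at the intersection of circle(U, 32.1) and circle(P, 47.1). With |UP| = 45.8, the foot of the radical line on UP is 9.91 from U and the perpendicular offset is √(32.1² − 9.91²) = 30.5. Taking the right-of-UP solution: D = (9.43, -5.60).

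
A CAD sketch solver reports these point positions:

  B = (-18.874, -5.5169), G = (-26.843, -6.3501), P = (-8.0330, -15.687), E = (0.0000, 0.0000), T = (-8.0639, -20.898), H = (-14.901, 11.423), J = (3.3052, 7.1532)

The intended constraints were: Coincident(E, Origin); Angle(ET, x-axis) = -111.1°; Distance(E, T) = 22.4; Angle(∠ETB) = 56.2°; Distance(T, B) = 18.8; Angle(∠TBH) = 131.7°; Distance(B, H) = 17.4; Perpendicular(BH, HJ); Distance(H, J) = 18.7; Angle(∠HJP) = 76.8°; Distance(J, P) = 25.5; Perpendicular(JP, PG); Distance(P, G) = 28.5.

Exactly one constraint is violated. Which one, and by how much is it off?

Distance(P, G) = 28.5 — off by 7.50.

E = (0.00, 0.00) ✓; ET at -111.1° ✓; |ET| = 22.40 ✓; ∠ETB = 56.20° ✓; |TB| = 18.80 ✓; ∠TBH = 131.7° ✓; |BH| = 17.40 ✓; ∠(BH, HJ) = 90.00° ✓; |HJ| = 18.70 ✓; ∠HJP = 76.80° ✓; |JP| = 25.50 ✓; ∠(JP, PG) = 90.00° ✓; |PG| = 21.00 ✗.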